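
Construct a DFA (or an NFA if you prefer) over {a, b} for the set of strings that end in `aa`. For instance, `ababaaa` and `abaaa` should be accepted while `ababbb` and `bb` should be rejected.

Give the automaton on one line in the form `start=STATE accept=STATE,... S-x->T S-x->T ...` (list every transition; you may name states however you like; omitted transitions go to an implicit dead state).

start=S0 accept=S2 S0-a->S1 S0-b->S0 S1-a->S2 S1-b->S0 S2-a->S2 S2-b->S0

Remember how much of `aa` the current input suffix matches. State S0 means no match yet; S1 means the last symbol is `a`; S2 means the last 2 symbols are `aa`. Only S2 accepts. On a mismatch, fall back to the longest proper suffix that is still a prefix of `aa`.
A 3-state machine:
        a   b  
>  S0   S1  S0 
   S1   S2  S0 
 * S2   S2  S0 
(> = start, * = accepting)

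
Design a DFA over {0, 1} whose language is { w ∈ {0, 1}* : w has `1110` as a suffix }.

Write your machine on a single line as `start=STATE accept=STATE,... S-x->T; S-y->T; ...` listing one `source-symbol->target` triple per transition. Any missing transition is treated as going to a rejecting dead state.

Remember how much of `1110` the current input suffix matches. State q0 means no match yet; q1 means the last symbol is `1`; q2 means the last 2 symbols are `11`; q3 means the last 3 symbols are `111`; q4 means the last 4 symbols are `1110`. Only q4 accepts. On a mismatch, fall back to the longest proper suffix that is still a prefix of `1110`.
With 5 states:
        0   1  
>  q0   q0  q1 
   q1   q0  q2 
   q2   q0  q3 
   q3   q4  q3 
 * q4   q0  q1 
(> = start, * = accepting)

start=q0; accept=q4; q0-0->q0; q0-1->q1; q1-0->q0; q1-1->q2; q2-0->q0; q2-1->q3; q3-0->q4; q3-1->q3; q4-0->q0; q4-1->q1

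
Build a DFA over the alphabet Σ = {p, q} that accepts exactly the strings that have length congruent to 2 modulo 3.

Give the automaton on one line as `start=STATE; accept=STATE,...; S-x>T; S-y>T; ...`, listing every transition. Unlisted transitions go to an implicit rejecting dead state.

start=S0; accept=S2; S0-p>S1; S0-q>S1; S1-p>S2; S1-q>S2; S2-p>S0; S2-q>S0

Count input length modulo 3: every symbol advances one step around the cycle S0 → S1 → S2 → S0. Accept at S2.
A 3-state machine:
        p   q  
>  S0   S1  S1 
   S1   S2  S2 
 * S2   S0  S0 
(> = start, * = accepting)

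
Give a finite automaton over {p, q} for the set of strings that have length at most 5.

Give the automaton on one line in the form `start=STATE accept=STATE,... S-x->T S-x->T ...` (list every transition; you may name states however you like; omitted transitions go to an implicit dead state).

Count input length up to 6: every symbol moves from S0 toward S6, which means 'more than 5' and absorbs. Accept from {S0, S1, S2, S3, S4, S5}.
7 states suffice.
        p   q  
>* S0   S1  S1 
 * S1   S2  S2 
 * S2   S3  S3 
 * S3   S4  S4 
 * S4   S5  S5 
 * S5   S6  S6 
   S6   S6  S6 
(> = start, * = accepting)

start=S0 accept=S0,S1,S2,S3,S4,S5 S0-p->S1 S0-q->S1 S1-p->S2 S1-q->S2 S2-p->S3 S2-q->S3 S3-p->S4 S3-q->S4 S4-p->S5 S4-q->S5 S5-p->S6 S5-q->S6 S6-p->S6 S6-q->S6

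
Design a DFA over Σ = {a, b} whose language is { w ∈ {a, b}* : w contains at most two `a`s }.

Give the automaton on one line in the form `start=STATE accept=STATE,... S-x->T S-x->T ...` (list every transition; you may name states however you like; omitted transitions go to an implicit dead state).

start=S0 accept=S0,S1,S2 S0-a->S1 S0-b->S0 S1-a->S2 S1-b->S1 S2-a->S3 S2-b->S2 S3-a->S3 S3-b->S3

Only the number of `a`s matters, and only up to 3. Make a chain S0 → S1 → S2 → S3 advanced by each `a` (with S3 absorbing); every other symbol self-loops. The accepting set is {S0, S1, S2}.
With 4 states:
        a   b  
>* S0   S1  S0 
 * S1   S2  S1 
 * S2   S3  S2 
   S3   S3  S3 
(> = start, * = accepting)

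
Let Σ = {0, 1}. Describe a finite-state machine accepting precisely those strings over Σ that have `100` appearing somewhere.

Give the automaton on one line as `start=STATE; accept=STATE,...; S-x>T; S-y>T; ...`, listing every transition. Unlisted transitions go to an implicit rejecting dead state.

Track how much of `100` has been matched so far: state q0 is no progress, q3 is the absorbing accept state reached once `100` has occurred. Intermediate states record partial matches; on a mismatch, fall back to the longest reusable overlap.
A 4-state machine:
        0   1  
>  q0   q0  q1 
   q1   q2  q1 
   q2   q3  q1 
 * q3   q3  q3 
(> = start, * = accepting)

start=q0; accept=q3; q0-0>q0; q0-1>q1; q1-0>q2; q1-1>q1; q2-0>q3; q2-1>q1; q3-0>q3; q3-1>q3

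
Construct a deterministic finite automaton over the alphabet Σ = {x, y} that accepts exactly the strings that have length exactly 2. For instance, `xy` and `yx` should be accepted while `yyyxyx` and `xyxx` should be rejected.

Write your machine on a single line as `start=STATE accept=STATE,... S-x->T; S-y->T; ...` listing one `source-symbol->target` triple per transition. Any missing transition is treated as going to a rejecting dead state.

Count input length up to 3: every symbol moves from s0 toward s3, which means 'more than 2' and absorbs. Accept from {s2}.
        x   y  
>  s0   s1  s1 
   s1   s2  s2 
 * s2   s3  s3 
   s3   s3  s3 
(> = start, * = accepting)

start=s0; accept=s2; s0-x->s1; s0-y->s1; s1-x->s2; s1-y->s2; s2-x->s3; s2-y->s3; s3-x->s3; s3-y->s3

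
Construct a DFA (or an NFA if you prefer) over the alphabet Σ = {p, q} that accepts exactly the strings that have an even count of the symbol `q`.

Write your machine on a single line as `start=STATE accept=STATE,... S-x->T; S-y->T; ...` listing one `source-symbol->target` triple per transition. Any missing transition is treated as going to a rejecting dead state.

start=S0; accept=S0; S0-p->S0; S0-q->S1; S1-p->S1; S1-q->S0

Keep the running count of `q`s modulo 2: each `q` advances along the cycle S0 → S1 → S0 while other symbols loop. Accept at S0.
With 2 states:
        p   q  
>* S0   S0  S1 
   S1   S1  S0 
(> = start, * = accepting)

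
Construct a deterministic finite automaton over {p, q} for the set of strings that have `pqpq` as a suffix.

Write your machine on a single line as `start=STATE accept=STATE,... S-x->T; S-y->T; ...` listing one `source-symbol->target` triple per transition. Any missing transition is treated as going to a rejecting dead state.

start=A; accept=E; A-p->B; A-q->A; B-p->B; B-q->C; C-p->D; C-q->A; D-p->B; D-q->E; E-p->D; E-q->A

Let each state record the length of the longest suffix of the input read so far that is also a prefix of `pqpq`. B means the last symbol is `p`; C means the last 2 symbols are `pq`; D means the last 3 symbols are `pqp`; E means the last 4 symbols are `pqpq`. Accept only at E, where the string currently ends in `pqpq`.
A 5-state machine:
       p  q 
>  A   B  A 
   B   B  C 
   C   D  A 
   D   B  E 
 * E   D  A 
(> = start, * = accepting)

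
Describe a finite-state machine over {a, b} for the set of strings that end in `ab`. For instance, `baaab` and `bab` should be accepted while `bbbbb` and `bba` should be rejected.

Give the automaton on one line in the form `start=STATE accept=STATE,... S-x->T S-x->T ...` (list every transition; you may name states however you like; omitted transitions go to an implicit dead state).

Let each state record the length of the longest suffix of the input read so far that is also a prefix of `ab`. q1 means the last symbol is `a`; q2 means the last 2 symbols are `ab`. Accept only at q2, where the string currently ends in `ab`.
With 3 states:
        a   b  
>  q0   q1  q0 
   q1   q1  q2 
 * q2   q1  q0 
(> = start, * = accepting)

start=q0 accept=q2 q0-a->q1 q0-b->q0 q1-a->q1 q1-b->q2 q2-a->q1 q2-b->q0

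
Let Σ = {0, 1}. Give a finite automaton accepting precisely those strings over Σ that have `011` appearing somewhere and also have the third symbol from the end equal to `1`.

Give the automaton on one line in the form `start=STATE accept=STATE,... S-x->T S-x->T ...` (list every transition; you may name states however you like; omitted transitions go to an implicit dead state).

Run two small machines in parallel and take their product. The first has 4 states tracking whether and how much of `011` has been seen; the second has 15 states tracking the last 3 symbols read. A product state is a pair (one from each), accepting exactly when both do. After merging equivalent states the machine shrinks.
11 states suffice.
          0    1  
>  q0     q1   q0 
   q1     q1   q2 
   q2     q1   q3 
   q3     q4   q5 
 * q4     q6   q7 
 * q5     q4   q5 
 * q6     q8   q9 
 * q7    q10   q3 
   q8     q8   q9 
   q9    q10   q3 
   q10    q6   q7 
(> = start, * = accepting)

start=q0 accept=q4,q5,q6,q7 q0-0->q1 q0-1->q0 q1-0->q1 q1-1->q2 q2-0->q1 q2-1->q3 q3-0->q4 q3-1->q5 q4-0->q6 q4-1->q7 q5-0->q4 q5-1->q5 q6-0->q8 q6-1->q9 q7-0->q10 q7-1->q3 q8-0->q8 q8-1->q9 q9-0->q10 q9-1->q3 q10-0->q6 q10-1->q7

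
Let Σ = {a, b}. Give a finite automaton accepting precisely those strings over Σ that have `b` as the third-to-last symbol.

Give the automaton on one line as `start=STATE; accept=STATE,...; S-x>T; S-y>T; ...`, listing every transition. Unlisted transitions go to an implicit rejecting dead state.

start=s0; accept=s11,s12,s13,s14; s0-a>s1; s0-b>s2; s1-a>s3; s1-b>s4; s2-a>s5; s2-b>s6; s3-a>s7; s3-b>s8; s4-a>s9; s4-b>s10; s5-a>s11; s5-b>s12; s6-a>s13; s6-b>s14; s7-a>s7; s7-b>s8; s8-a>s9; s8-b>s10; s9-a>s11; s9-b>s12; s10-a>s13; s10-b>s14; s11-a>s7; s11-b>s8; s12-a>s9; s12-b>s10; s13-a>s11; s13-b>s12; s14-a>s13; s14-b>s14

Because acceptance depends on a position counted from the end, the machine has to buffer the most recent 3 symbols. Make each state the string of the last up-to-3 symbols read; on input `x` shift the window left and append `x`. Accept when the buffered window has length 3 and begins with `b`.
With 15 states:
          a    b  
>  s0     s1   s2 
   s1     s3   s4 
   s2     s5   s6 
   s3     s7   s8 
   s4     s9  s10 
   s5    s11  s12 
   s6    s13  s14 
   s7     s7   s8 
   s8     s9  s10 
   s9    s11  s12 
   s10   s13  s14 
 * s11    s7   s8 
 * s12    s9  s10 
 * s13   s11  s12 
 * s14   s13  s14 
(> = start, * = accepting)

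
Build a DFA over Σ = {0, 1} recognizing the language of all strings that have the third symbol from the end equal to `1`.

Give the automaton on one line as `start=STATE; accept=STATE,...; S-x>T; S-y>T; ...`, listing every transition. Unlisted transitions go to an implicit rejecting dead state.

A DFA must remember the last 3 symbols (since which symbol is third-to-last isn't known until the input ends). Use one state per possible window of the last ≤3 symbols; accept from those whose window starts with `1`.
          0    1  
>  q0     q1   q2 
   q1     q3   q4 
   q2     q5   q6 
   q3     q7   q8 
   q4     q9  q10 
   q5    q11  q12 
   q6    q13  q14 
   q7     q7   q8 
   q8     q9  q10 
   q9    q11  q12 
   q10   q13  q14 
 * q11    q7   q8 
 * q12    q9  q10 
 * q13   q11  q12 
 * q14   q13  q14 
(> = start, * = accepting)

start=q0; accept=q11,q12,q13,q14; q0-0>q1; q0-1>q2; q1-0>q3; q1-1>q4; q2-0>q5; q2-1>q6; q3-0>q7; q3-1>q8; q4-0>q9; q4-1>q10; q5-0>q11; q5-1>q12; q6-0>q13; q6-1>q14; q7-0>q7; q7-1>q8; q8-0>q9; q8-1>q10; q9-0>q11; q9-1>q12; q10-0>q13; q10-1>q14; q11-0>q7; q11-1>q8; q12-0>q9; q12-1>q10; q13-0>q11; q13-1>q12; q14-0>q13; q14-1>q14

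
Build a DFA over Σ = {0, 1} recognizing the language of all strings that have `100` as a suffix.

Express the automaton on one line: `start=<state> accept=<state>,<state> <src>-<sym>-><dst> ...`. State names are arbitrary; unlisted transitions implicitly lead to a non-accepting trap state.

Let each state record the length of the longest suffix of the input read so far that is also a prefix of `100`. q1 means the last symbol is `1`; q2 means the last 2 symbols are `10`; q3 means the last 3 symbols are `100`. Accept only at q3, where the string currently ends in `100`.
A 4-state machine:
        0   1  
>  q0   q0  q1 
   q1   q2  q1 
   q2   q3  q1 
 * q3   q0  q1 
(> = start, * = accepting)

start=q0 accept=q3 q0-0->q0 q0-1->q1 q1-0->q2 q1-1->q1 q2-0->q3 q2-1->q1 q3-0->q0 q3-1->q1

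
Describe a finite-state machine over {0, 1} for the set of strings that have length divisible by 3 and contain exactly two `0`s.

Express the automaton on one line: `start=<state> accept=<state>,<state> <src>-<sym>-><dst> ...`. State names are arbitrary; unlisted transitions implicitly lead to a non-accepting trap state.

start=S0 accept=S7 S0-0->S1 S0-1->S2 S1-0->S3 S1-1->S4 S2-0->S4 S2-1->S5 S3-0->S6 S3-1->S7 S4-0->S7 S4-1->S8 S5-0->S8 S5-1->S0 S6-0->S6 S6-1->S6 S7-0->S6 S7-1->S9 S8-0->S9 S8-1->S1 S9-0->S6 S9-1->S3

Handle the two conditions separately and then intersect. One (3 states) tracks the input length modulo 3; the other (4 states) tracks the count of `0`s, saturating at 3. Each combined state is a pair, one component from each; accept when both components accept. After merging equivalent states the machine shrinks.
        0   1  
>  S0   S1  S2 
   S1   S3  S4 
   S2   S4  S5 
   S3   S6  S7 
   S4   S7  S8 
   S5   S8  S0 
   S6   S6  S6 
 * S7   S6  S9 
   S8   S9  S1 
   S9   S6  S3 
(> = start, * = accepting)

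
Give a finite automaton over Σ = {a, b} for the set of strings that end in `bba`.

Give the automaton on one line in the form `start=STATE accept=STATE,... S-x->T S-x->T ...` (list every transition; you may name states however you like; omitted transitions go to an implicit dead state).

start=q0 accept=q3 q0-a->q0 q0-b->q1 q1-a->q0 q1-b->q2 q2-a->q3 q2-b->q2 q3-a->q0 q3-b->q1

Let each state record the length of the longest suffix of the input read so far that is also a prefix of `bba`. q1 means the last symbol is `b`; q2 means the last 2 symbols are `bb`; q3 means the last 3 symbols are `bba`. Accept only at q3, where the string currently ends in `bba`.
With 4 states:
        a   b  
>  q0   q0  q1 
   q1   q0  q2 
   q2   q3  q2 
 * q3   q0  q1 
(> = start, * = accepting)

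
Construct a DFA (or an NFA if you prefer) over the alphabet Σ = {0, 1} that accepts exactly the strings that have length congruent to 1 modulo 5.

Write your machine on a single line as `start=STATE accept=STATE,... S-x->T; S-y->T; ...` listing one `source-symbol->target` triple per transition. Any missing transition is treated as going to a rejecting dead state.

Only the length mod 5 matters, so use a 5-cycle: from any state, every input symbol moves to the next state, wrapping q4 back to q0. Mark q1 accepting.
A 5-state machine:
        0   1  
>  q0   q1  q1 
 * q1   q2  q2 
   q2   q3  q3 
   q3   q4  q4 
   q4   q0  q0 
(> = start, * = accepting)

start=q0; accept=q1; q0-0->q1; q0-1->q1; q1-0->q2; q1-1->q2; q2-0->q3; q2-1->q3; q3-0->q4; q3-1->q4; q4-0->q0; q4-1->q0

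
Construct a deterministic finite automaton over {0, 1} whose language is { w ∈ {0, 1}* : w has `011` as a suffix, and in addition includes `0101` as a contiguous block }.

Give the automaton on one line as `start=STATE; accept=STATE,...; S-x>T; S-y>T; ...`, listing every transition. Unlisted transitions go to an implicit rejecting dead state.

Build one automaton per condition and run them in lockstep. One (4 states) tracks how much of the suffix `011` has currently been matched; the other (5 states) tracks whether and how much of `0101` has been seen. Each combined state is a pair, one component from each; accept when both components accept. Equivalent product states are then merged.
       0  1 
>  A   B  A 
   B   B  C 
   C   D  A 
   D   B  E 
   E   F  G 
   F   F  E 
 * G   F  H 
   H   F  H 
(> = start, * = accepting)

start=A; accept=G; A-0>B; A-1>A; B-0>B; B-1>C; C-0>D; C-1>A; D-0>B; D-1>E; E-0>F; E-1>G; F-0>F; F-1>E; G-0>F; G-1>H; H-0>F; H-1>H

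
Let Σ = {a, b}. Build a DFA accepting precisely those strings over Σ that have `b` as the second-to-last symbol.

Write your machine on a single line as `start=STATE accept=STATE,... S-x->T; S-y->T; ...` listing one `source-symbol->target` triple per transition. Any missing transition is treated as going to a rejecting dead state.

start=s0; accept=s5,s6; s0-a->s1; s0-b->s2; s1-a->s3; s1-b->s4; s2-a->s5; s2-b->s6; s3-a->s3; s3-b->s4; s4-a->s5; s4-b->s6; s5-a->s3; s5-b->s4; s6-a->s5; s6-b->s6

A DFA must remember the last 2 symbols (since which symbol is second-to-last isn't known until the input ends). Use one state per possible window of the last ≤2 symbols; accept from those whose window starts with `b`.
        a   b  
>  s0   s1  s2 
   s1   s3  s4 
   s2   s5  s6 
   s3   s3  s4 
   s4   s5  s6 
 * s5   s3  s4 
 * s6   s5  s6 
(> = start, * = accepting)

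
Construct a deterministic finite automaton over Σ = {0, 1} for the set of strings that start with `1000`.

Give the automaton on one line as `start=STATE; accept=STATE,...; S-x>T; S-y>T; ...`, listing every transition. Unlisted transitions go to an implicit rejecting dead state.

Check the first 4 symbols one by one: q0 through q3 record how many have matched `1000` so far; any wrong symbol goes to the dead state q5. After all 4 match we enter the accepting sink q4.
With 6 states:
        0   1  
>  q0   q5  q1 
   q1   q2  q5 
   q2   q3  q5 
   q3   q4  q5 
 * q4   q4  q4 
   q5   q5  q5 
(> = start, * = accepting)

start=q0; accept=q4; q0-0>q5; q0-1>q1; q1-0>q2; q1-1>q5; q2-0>q3; q2-1>q5; q3-0>q4; q3-1>q5; q4-0>q4; q4-1>q4; q5-0>q5; q5-1>q5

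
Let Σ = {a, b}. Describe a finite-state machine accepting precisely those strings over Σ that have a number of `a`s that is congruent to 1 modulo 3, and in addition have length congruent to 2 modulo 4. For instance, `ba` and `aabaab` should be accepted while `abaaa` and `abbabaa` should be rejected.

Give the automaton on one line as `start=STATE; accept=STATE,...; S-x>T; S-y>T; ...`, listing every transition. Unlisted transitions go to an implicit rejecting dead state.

Build one automaton per condition and run them in lockstep. One (3 states) tracks the count of `a`s modulo 3; the other (4 states) tracks the input length modulo 4. Each combined state is a pair, one component from each; accept when both components accept.
With 12 states:
          a    b  
>  q0     q1   q2 
   q1     q3   q4 
   q2     q4   q5 
   q3     q6   q7 
 * q4     q7   q8 
   q5     q8   q6 
   q6     q9   q0 
   q7     q0  q10 
   q8    q10   q9 
   q9    q11   q1 
   q10    q2  q11 
   q11    q5   q3 
(> = start, * = accepting)

start=q0; accept=q4; q0-a>q1; q0-b>q2; q1-a>q3; q1-b>q4; q2-a>q4; q2-b>q5; q3-a>q6; q3-b>q7; q4-a>q7; q4-b>q8; q5-a>q8; q5-b>q6; q6-a>q9; q6-b>q0; q7-a>q0; q7-b>q10; q8-a>q10; q8-b>q9; q9-a>q11; q9-b>q1; q10-a>q2; q10-b>q11; q11-a>q5; q11-b>q3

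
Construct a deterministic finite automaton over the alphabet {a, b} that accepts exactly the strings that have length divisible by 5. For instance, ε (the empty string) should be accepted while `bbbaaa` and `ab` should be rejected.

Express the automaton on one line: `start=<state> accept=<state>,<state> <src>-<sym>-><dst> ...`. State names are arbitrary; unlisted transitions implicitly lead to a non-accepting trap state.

start=q0 accept=q0 q0-a->q1 q0-b->q1 q1-a->q2 q1-b->q2 q2-a->q3 q2-b->q3 q3-a->q4 q3-b->q4 q4-a->q0 q4-b->q0

Count input length modulo 5: every symbol advances one step around the cycle q0 → q1 → q2 → q3 → q4 → q0. Accept at q0.
5 states suffice.
        a   b  
>* q0   q1  q1 
   q1   q2  q2 
   q2   q3  q3 
   q3   q4  q4 
   q4   q0  q0 
(> = start, * = accepting)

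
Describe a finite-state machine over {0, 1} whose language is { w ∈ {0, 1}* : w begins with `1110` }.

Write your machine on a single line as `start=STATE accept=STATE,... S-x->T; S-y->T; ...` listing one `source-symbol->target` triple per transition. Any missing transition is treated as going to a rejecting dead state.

Walk along `1110` while the input agrees: from q0 take `1` to q1, and so on. Any deviation drops to the rejecting sink q5. Once q4 is reached the prefix is confirmed and every continuation is accepted.
With 6 states:
        0   1  
>  q0   q5  q1 
   q1   q5  q2 
   q2   q5  q3 
   q3   q4  q5 
 * q4   q4  q4 
   q5   q5  q5 
(> = start, * = accepting)

start=q0; accept=q4; q0-0->q5; q0-1->q1; q1-0->q5; q1-1->q2; q2-0->q5; q2-1->q3; q3-0->q4; q3-1->q5; q4-0->q4; q4-1->q4; q5-0->q5; q5-1->q5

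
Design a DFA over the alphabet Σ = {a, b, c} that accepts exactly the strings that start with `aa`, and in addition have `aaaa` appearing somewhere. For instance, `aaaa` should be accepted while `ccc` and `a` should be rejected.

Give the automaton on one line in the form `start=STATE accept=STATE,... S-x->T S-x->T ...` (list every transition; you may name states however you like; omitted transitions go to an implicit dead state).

Handle the two conditions separately and then intersect. One (4 states) tracks whether the input so far still matches the prefix `aa`; the other (5 states) tracks whether and how much of `aaaa` has been seen. Each combined state is a pair, one component from each; accept when both components accept.
12 states suffice.
          a    b    c  
>  q0     q1   q2   q2 
   q1     q3   q2   q2 
   q2     q4   q2   q2 
   q3     q5   q6   q6 
   q4     q7   q2   q2 
   q5     q8   q6   q6 
   q6     q9   q6   q6 
   q7    q10   q2   q2 
 * q8     q8   q8   q8 
   q9     q3   q6   q6 
   q10   q11   q2   q2 
   q11   q11  q11  q11 
(> = start, * = accepting)

start=q0 accept=q8 q0-a->q1 q0-b->q2 q0-c->q2 q1-a->q3 q1-b->q2 q1-c->q2 q2-a->q4 q2-b->q2 q2-c->q2 q3-a->q5 q3-b->q6 q3-c->q6 q4-a->q7 q4-b->q2 q4-c->q2 q5-a->q8 q5-b->q6 q5-c->q6 q6-a->q9 q6-b->q6 q6-c->q6 q7-a->q10 q7-b->q2 q7-c->q2 q8-a->q8 q8-b->q8 q8-c->q8 q9-a->q3 q9-b->q6 q9-c->q6 q10-a->q11 q10-b->q2 q10-c->q2 q11-a->q11 q11-b->q11 q11-c->q11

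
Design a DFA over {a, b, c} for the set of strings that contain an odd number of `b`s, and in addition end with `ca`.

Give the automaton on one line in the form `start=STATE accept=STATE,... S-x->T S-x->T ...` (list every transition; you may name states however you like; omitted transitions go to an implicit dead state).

start=s0 accept=s5 s0-a->s0 s0-b->s1 s0-c->s2 s1-a->s1 s1-b->s0 s1-c->s3 s2-a->s4 s2-b->s1 s2-c->s2 s3-a->s5 s3-b->s0 s3-c->s3 s4-a->s0 s4-b->s1 s4-c->s2 s5-a->s1 s5-b->s0 s5-c->s3

Build one automaton per condition and run them in lockstep. One (2 states) tracks the count of `b`s modulo 2; the other (3 states) tracks how much of the suffix `ca` has currently been matched. Each combined state is a pair, one component from each; accept when both components accept.
6 states suffice.
        a   b   c  
>  s0   s0  s1  s2 
   s1   s1  s0  s3 
   s2   s4  s1  s2 
   s3   s5  s0  s3 
   s4   s0  s1  s2 
 * s5   s1  s0  s3 
(> = start, * = accepting)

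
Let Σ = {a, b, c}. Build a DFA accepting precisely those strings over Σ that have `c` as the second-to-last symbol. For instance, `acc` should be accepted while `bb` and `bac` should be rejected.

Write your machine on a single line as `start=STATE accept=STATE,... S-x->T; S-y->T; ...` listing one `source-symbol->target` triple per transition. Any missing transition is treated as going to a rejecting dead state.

start=s0; accept=s10,s11,s12; s0-a->s1; s0-b->s2; s0-c->s3; s1-a->s4; s1-b->s5; s1-c->s6; s2-a->s7; s2-b->s8; s2-c->s9; s3-a->s10; s3-b->s11; s3-c->s12; s4-a->s4; s4-b->s5; s4-c->s6; s5-a->s7; s5-b->s8; s5-c->s9; s6-a->s10; s6-b->s11; s6-c->s12; s7-a->s4; s7-b->s5; s7-c->s6; s8-a->s7; s8-b->s8; s8-c->s9; s9-a->s10; s9-b->s11; s9-c->s12; s10-a->s4; s10-b->s5; s10-c->s6; s11-a->s7; s11-b->s8; s11-c->s9; s12-a->s10; s12-b->s11; s12-c->s12

Because acceptance depends on a position counted from the end, the machine has to buffer the most recent 2 symbols. Make each state the string of the last up-to-2 symbols read; on input `x` shift the window left and append `x`. Accept when the buffered window has length 2 and begins with `c`.
          a    b    c  
>  s0     s1   s2   s3 
   s1     s4   s5   s6 
   s2     s7   s8   s9 
   s3    s10  s11  s12 
   s4     s4   s5   s6 
   s5     s7   s8   s9 
   s6    s10  s11  s12 
   s7     s4   s5   s6 
   s8     s7   s8   s9 
   s9    s10  s11  s12 
 * s10    s4   s5   s6 
 * s11    s7   s8   s9 
 * s12   s10  s11  s12 
(> = start, * = accepting)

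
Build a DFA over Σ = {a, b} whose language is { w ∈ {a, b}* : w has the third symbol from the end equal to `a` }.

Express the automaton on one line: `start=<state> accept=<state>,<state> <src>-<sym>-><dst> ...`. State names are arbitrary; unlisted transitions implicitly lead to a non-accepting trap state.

start=s0 accept=s7,s8,s9,s10 s0-a->s1 s0-b->s2 s1-a->s3 s1-b->s4 s2-a->s5 s2-b->s6 s3-a->s7 s3-b->s8 s4-a->s9 s4-b->s10 s5-a->s11 s5-b->s12 s6-a->s13 s6-b->s14 s7-a->s7 s7-b->s8 s8-a->s9 s8-b->s10 s9-a->s11 s9-b->s12 s10-a->s13 s10-b->s14 s11-a->s7 s11-b->s8 s12-a->s9 s12-b->s10 s13-a->s11 s13-b->s12 s14-a->s13 s14-b->s14

Because acceptance depends on a position counted from the end, the machine has to buffer the most recent 3 symbols. Make each state the string of the last up-to-3 symbols read; on input `x` shift the window left and append `x`. Accept when the buffered window has length 3 and begins with `a`.
With 15 states:
          a    b  
>  s0     s1   s2 
   s1     s3   s4 
   s2     s5   s6 
   s3     s7   s8 
   s4     s9  s10 
   s5    s11  s12 
   s6    s13  s14 
 * s7     s7   s8 
 * s8     s9  s10 
 * s9    s11  s12 
 * s10   s13  s14 
   s11    s7   s8 
   s12    s9  s10 
   s13   s11  s12 
   s14   s13  s14 
(> = start, * = accepting)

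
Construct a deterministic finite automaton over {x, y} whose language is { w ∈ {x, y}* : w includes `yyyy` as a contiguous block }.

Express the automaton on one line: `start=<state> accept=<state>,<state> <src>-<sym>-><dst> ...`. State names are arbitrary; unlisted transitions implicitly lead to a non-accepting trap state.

Track how much of `yyyy` has been matched so far: state q0 is no progress, q4 is the absorbing accept state reached once `yyyy` has occurred. Intermediate states record partial matches; on a mismatch, fall back to the longest reusable overlap.
5 states suffice.
        x   y  
>  q0   q0  q1 
   q1   q0  q2 
   q2   q0  q3 
   q3   q0  q4 
 * q4   q4  q4 
(> = start, * = accepting)

start=q0 accept=q4 q0-x->q0 q0-y->q1 q1-x->q0 q1-y->q2 q2-x->q0 q2-y->q3 q3-x->q0 q3-y->q4 q4-x->q4 q4-y->q4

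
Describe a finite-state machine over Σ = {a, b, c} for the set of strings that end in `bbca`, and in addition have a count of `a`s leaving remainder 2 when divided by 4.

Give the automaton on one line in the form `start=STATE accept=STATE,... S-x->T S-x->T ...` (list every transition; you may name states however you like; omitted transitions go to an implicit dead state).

Build one automaton per condition and run them in lockstep. One (5 states) tracks how much of the suffix `bbca` has currently been matched; the other (4 states) tracks the count of `a`s modulo 4. Each combined state is a pair, one component from each; accept when both components accept.
          a    b    c  
>  q0     q1   q2   q0 
   q1     q3   q4   q1 
   q2     q1   q5   q0 
   q3     q6   q7   q3 
   q4     q3   q8   q1 
   q5     q1   q5   q9 
   q6     q0  q10   q6 
   q7     q6  q11   q3 
   q8     q3   q8  q12 
   q9    q13   q2   q0 
   q10    q0  q14   q6 
   q11    q6  q11  q15 
   q12   q16   q4   q1 
   q13    q3   q4   q1 
   q14    q0  q14  q17 
   q15   q18   q7   q3 
 * q16    q6   q7   q3 
   q17   q19  q10   q6 
   q18    q0  q10   q6 
   q19    q1   q2   q0 
(> = start, * = accepting)

start=q0 accept=q16 q0-a->q1 q0-b->q2 q0-c->q0 q1-a->q3 q1-b->q4 q1-c->q1 q2-a->q1 q2-b->q5 q2-c->q0 q3-a->q6 q3-b->q7 q3-c->q3 q4-a->q3 q4-b->q8 q4-c->q1 q5-a->q1 q5-b->q5 q5-c->q9 q6-a->q0 q6-b->q10 q6-c->q6 q7-a->q6 q7-b->q11 q7-c->q3 q8-a->q3 q8-b->q8 q8-c->q12 q9-a->q13 q9-b->q2 q9-c->q0 q10-a->q0 q10-b->q14 q10-c->q6 q11-a->q6 q11-b->q11 q11-c->q15 q12-a->q16 q12-b->q4 q12-c->q1 q13-a->q3 q13-b->q4 q13-c->q1 q14-a->q0 q14-b->q14 q14-c->q17 q15-a->q18 q15-b->q7 q15-c->q3 q16-a->q6 q16-b->q7 q16-c->q3 q17-a->q19 q17-b->q10 q17-c->q6 q18-a->q0 q18-b->q10 q18-c->q6 q19-a->q1 q19-b->q2 q19-c->q0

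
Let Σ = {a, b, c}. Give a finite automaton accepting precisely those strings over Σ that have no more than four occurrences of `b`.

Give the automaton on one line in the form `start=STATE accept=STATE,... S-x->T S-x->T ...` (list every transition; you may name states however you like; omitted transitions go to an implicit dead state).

Only the number of `b`s matters, and only up to 5. Make a chain q0 → q1 → q2 → q3 → q4 → q5 advanced by each `b` (with q5 absorbing); every other symbol self-loops. The accepting set is {q0, q1, q2, q3, q4}.
6 states suffice.
        a   b   c  
>* q0   q0  q1  q0 
 * q1   q1  q2  q1 
 * q2   q2  q3  q2 
 * q3   q3  q4  q3 
 * q4   q4  q5  q4 
   q5   q5  q5  q5 
(> = start, * = accepting)

start=q0 accept=q0,q1,q2,q3,q4 q0-a->q0 q0-b->q1 q0-c->q0 q1-a->q1 q1-b->q2 q1-c->q1 q2-a->q2 q2-b->q3 q2-c->q2 q3-a->q3 q3-b->q4 q3-c->q3 q4-a->q4 q4-b->q5 q4-c->q4 q5-a->q5 q5-b->q5 q5-c->q5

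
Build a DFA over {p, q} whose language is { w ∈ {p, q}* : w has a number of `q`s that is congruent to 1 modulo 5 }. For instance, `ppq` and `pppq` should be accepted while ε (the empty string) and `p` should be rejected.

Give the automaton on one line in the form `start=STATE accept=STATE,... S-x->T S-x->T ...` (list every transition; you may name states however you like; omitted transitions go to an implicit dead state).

Keep the running count of `q`s modulo 5: each `q` advances along the cycle A → B → C → D → E → A while other symbols loop. Accept at B.
A 5-state machine:
       p  q 
>  A   A  B 
 * B   B  C 
   C   C  D 
   D   D  E 
   E   E  A 
(> = start, * = accepting)

start=A accept=B A-p->A A-q->B B-p->B B-q->C C-p->C C-q->D D-p->D D-q->E E-p->E E-q->A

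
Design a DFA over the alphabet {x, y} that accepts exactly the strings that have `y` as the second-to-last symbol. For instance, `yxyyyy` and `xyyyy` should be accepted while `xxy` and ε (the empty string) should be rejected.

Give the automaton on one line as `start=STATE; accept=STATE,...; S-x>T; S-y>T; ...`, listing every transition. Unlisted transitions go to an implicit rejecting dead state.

A DFA must remember the last 2 symbols (since which symbol is second-to-last isn't known until the input ends). Use one state per possible window of the last ≤2 symbols; accept from those whose window starts with `y`.
With 7 states:
        x   y  
>  q0   q1  q2 
   q1   q3  q4 
   q2   q5  q6 
   q3   q3  q4 
   q4   q5  q6 
 * q5   q3  q4 
 * q6   q5  q6 
(> = start, * = accepting)

start=q0; accept=q5,q6; q0-x>q1; q0-y>q2; q1-x>q3; q1-y>q4; q2-x>q5; q2-y>q6; q3-x>q3; q3-y>q4; q4-x>q5; q4-y>q6; q5-x>q3; q5-y>q4; q6-x>q5; q6-y>q6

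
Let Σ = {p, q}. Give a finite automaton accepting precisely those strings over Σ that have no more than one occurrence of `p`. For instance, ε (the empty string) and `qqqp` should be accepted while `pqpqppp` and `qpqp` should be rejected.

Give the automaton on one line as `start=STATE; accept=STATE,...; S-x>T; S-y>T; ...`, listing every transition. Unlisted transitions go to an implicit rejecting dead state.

start=A; accept=A,B; A-p>B; A-q>A; B-p>C; B-q>B; C-p>C; C-q>C

Only the number of `p`s matters, and only up to 2. Make a chain A → B → C advanced by each `p` (with C absorbing); every other symbol self-loops. The accepting set is {A, B}.
3 states suffice.
       p  q 
>* A   B  A 
 * B   C  B 
   C   C  C 
(> = start, * = accepting)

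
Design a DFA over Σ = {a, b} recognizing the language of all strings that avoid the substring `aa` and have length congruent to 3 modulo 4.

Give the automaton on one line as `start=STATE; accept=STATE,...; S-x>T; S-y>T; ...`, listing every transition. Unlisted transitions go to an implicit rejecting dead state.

Handle the two conditions separately and then intersect. One (3 states) tracks partial matches of the forbidden pattern `aa`; the other (4 states) tracks the input length modulo 4. Each combined state is a pair, one component from each; accept when both components accept. After merging equivalent states the machine shrinks.
9 states suffice.
        a   b  
>  s0   s1  s2 
   s1   s3  s4 
   s2   s5  s4 
   s3   s3  s3 
   s4   s6  s7 
   s5   s3  s7 
 * s6   s3  s0 
 * s7   s8  s0 
   s8   s3  s2 
(> = start, * = accepting)

start=s0; accept=s6,s7; s0-a>s1; s0-b>s2; s1-a>s3; s1-b>s4; s2-a>s5; s2-b>s4; s3-a>s3; s3-b>s3; s4-a>s6; s4-b>s7; s5-a>s3; s5-b>s7; s6-a>s3; s6-b>s0; s7-a>s8; s7-b>s0; s8-a>s3; s8-b>s2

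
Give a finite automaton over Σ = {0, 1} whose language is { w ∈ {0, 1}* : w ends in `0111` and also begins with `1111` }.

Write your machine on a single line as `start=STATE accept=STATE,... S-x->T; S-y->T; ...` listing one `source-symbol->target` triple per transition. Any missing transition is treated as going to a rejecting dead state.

start=S0; accept=S9; S0-0->S1; S0-1->S2; S1-0->S1; S1-1->S1; S2-0->S1; S2-1->S3; S3-0->S1; S3-1->S4; S4-0->S1; S4-1->S5; S5-0->S6; S5-1->S5; S6-0->S6; S6-1->S7; S7-0->S6; S7-1->S8; S8-0->S6; S8-1->S9; S9-0->S6; S9-1->S5

Handle the two conditions separately and then intersect. The first has 5 states tracking how much of the suffix `0111` has currently been matched; the second has 6 states tracking whether the input so far still matches the prefix `1111`. A product state is a pair (one from each), accepting exactly when both do. After merging equivalent states the machine shrinks.
        0   1  
>  S0   S1  S2 
   S1   S1  S1 
   S2   S1  S3 
   S3   S1  S4 
   S4   S1  S5 
   S5   S6  S5 
   S6   S6  S7 
   S7   S6  S8 
   S8   S6  S9 
 * S9   S6  S5 
(> = start, * = accepting)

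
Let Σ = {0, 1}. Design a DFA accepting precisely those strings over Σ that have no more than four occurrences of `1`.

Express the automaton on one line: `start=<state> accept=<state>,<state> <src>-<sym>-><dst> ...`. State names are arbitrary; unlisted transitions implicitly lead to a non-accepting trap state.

start=q0 accept=q0,q1,q2,q3,q4 q0-0->q0 q0-1->q1 q1-0->q1 q1-1->q2 q2-0->q2 q2-1->q3 q3-0->q3 q3-1->q4 q4-0->q4 q4-1->q5 q5-0->q5 q5-1->q5

Count `1`s, saturating at 5: states q0 through q4 mean 0 through 4 `1`s seen; q5 means more than 4. Each `1` increments (capped at q5); other symbols loop. Accept from {q0, q1, q2, q3, q4}.
6 states suffice.
        0   1  
>* q0   q0  q1 
 * q1   q1  q2 
 * q2   q2  q3 
 * q3   q3  q4 
 * q4   q4  q5 
   q5   q5  q5 
(> = start, * = accepting)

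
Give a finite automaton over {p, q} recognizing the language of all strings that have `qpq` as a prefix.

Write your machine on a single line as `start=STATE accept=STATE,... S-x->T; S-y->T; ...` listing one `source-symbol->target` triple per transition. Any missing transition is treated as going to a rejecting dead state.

Check the first 3 symbols one by one: A through C record how many have matched `qpq` so far; any wrong symbol goes to the dead state E. After all 3 match we enter the accepting sink D.
A 5-state machine:
       p  q 
>  A   E  B 
   B   C  E 
   C   E  D 
 * D   D  D 
   E   E  E 
(> = start, * = accepting)

start=A; accept=D; A-p->E; A-q->B; B-p->C; B-q->E; C-p->E; C-q->D; D-p->D; D-q->D; E-p->E; E-q->E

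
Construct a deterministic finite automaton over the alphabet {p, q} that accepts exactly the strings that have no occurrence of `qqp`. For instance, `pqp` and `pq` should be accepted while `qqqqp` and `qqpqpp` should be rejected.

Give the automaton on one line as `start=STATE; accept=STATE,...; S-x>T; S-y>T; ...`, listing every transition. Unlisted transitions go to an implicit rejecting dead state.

Track partial matches of the forbidden pattern `qqp`. State S3 is a dead state reached once `qqp` has occurred; every other state accepts. S0 means no part of `qqp` is currently matched.
A 4-state machine:
        p   q  
>* S0   S0  S1 
 * S1   S0  S2 
 * S2   S3  S2 
   S3   S3  S3 
(> = start, * = accepting)

start=S0; accept=S0,S1,S2; S0-p>S0; S0-q>S1; S1-p>S0; S1-q>S2; S2-p>S3; S2-q>S2; S3-p>S3; S3-q>S3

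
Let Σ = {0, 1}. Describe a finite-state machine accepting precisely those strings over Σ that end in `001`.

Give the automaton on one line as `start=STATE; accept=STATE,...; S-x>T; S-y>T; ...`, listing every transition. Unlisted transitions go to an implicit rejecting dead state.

start=q0; accept=q3; q0-0>q1; q0-1>q0; q1-0>q2; q1-1>q0; q2-0>q2; q2-1>q3; q3-0>q1; q3-1>q0

Remember how much of `001` the current input suffix matches. State q0 means no match yet; q1 means the last symbol is `0`; q2 means the last 2 symbols are `00`; q3 means the last 3 symbols are `001`. Only q3 accepts. On a mismatch, fall back to the longest proper suffix that is still a prefix of `001`.
A 4-state machine:
        0   1  
>  q0   q1  q0 
   q1   q2  q0 
   q2   q2  q3 
 * q3   q1  q0 
(> = start, * = accepting)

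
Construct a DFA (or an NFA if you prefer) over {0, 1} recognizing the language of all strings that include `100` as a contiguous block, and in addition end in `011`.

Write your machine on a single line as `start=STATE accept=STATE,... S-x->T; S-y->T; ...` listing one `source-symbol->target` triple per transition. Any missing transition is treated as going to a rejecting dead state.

start=q0; accept=q5; q0-0->q0; q0-1->q1; q1-0->q2; q1-1->q1; q2-0->q3; q2-1->q1; q3-0->q3; q3-1->q4; q4-0->q3; q4-1->q5; q5-0->q3; q5-1->q6; q6-0->q3; q6-1->q6

Build one automaton per condition and run them in lockstep. The first has 4 states tracking whether and how much of `100` has been seen; the second has 4 states tracking how much of the suffix `011` has currently been matched. A product state is a pair (one from each), accepting exactly when both do. After merging equivalent states the machine shrinks.
        0   1  
>  q0   q0  q1 
   q1   q2  q1 
   q2   q3  q1 
   q3   q3  q4 
   q4   q3  q5 
 * q5   q3  q6 
   q6   q3  q6 
(> = start, * = accepting)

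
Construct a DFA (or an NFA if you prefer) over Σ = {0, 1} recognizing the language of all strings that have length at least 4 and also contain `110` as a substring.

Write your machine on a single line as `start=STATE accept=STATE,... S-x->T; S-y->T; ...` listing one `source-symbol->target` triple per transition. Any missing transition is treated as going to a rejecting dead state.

start=q0; accept=q7; q0-0->q1; q0-1->q2; q1-0->q1; q1-1->q3; q2-0->q1; q2-1->q4; q3-0->q1; q3-1->q5; q4-0->q6; q4-1->q5; q5-0->q7; q5-1->q5; q6-0->q7; q6-1->q7; q7-0->q7; q7-1->q7

Handle the two conditions separately and then intersect. The first has 6 states tracking the input length, saturating at 5; the second has 4 states tracking whether and how much of `110` has been seen. A product state is a pair (one from each), accepting exactly when both do. Minimizing collapses redundant product states.
An 8-state machine:
        0   1  
>  q0   q1  q2 
   q1   q1  q3 
   q2   q1  q4 
   q3   q1  q5 
   q4   q6  q5 
   q5   q7  q5 
   q6   q7  q7 
 * q7   q7  q7 
(> = start, * = accepting)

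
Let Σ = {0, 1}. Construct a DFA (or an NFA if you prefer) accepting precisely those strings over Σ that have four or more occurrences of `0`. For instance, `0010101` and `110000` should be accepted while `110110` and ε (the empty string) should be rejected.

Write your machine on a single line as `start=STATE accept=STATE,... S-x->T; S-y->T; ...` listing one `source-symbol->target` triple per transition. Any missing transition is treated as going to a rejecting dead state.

Count `0`s, saturating at 5: states A through E mean 0 through 4 `0`s seen; F means more than 4. Each `0` increments (capped at F); other symbols loop. Accept from {E, F}.
6 states suffice.
       0  1 
>  A   B  A 
   B   C  B 
   C   D  C 
   D   E  D 
 * E   F  E 
 * F   F  F 
(> = start, * = accepting)

start=A; accept=E,F; A-0->B; A-1->A; B-0->C; B-1->B; C-0->D; C-1->C; D-0->E; D-1->D; E-0->F; E-1->E; F-0->F; F-1->F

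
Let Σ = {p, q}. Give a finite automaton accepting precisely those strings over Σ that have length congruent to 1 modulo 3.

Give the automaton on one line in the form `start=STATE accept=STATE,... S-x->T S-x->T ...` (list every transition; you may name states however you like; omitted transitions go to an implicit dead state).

start=S0 accept=S1 S0-p->S1 S0-q->S1 S1-p->S2 S1-q->S2 S2-p->S0 S2-q->S0

Only the length mod 3 matters, so use a 3-cycle: from any state, every input symbol moves to the next state, wrapping S2 back to S0. Mark S1 accepting.
        p   q  
>  S0   S1  S1 
 * S1   S2  S2 
   S2   S0  S0 
(> = start, * = accepting)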